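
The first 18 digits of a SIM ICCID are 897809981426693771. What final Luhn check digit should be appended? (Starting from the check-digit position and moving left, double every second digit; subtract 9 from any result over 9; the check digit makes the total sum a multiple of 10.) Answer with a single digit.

8

Partial digits right→left: 1 7 7 3 9 6 6 2 4 1 8 9 9 0 8 7 9 8
Double every second digit counting from the check-digit position (so the 1st, 3rd, 5th, ... of the partial from the right).
  doubled (with −9 where >9): 2 5 9 3 8 7 9 7 9 → sum 59
  kept as-is: 7 3 6 2 1 9 0 7 8 → sum 43
Total = 59 + 43 = 102.
Check digit = (10 − (102 mod 10)) mod 10 = 8.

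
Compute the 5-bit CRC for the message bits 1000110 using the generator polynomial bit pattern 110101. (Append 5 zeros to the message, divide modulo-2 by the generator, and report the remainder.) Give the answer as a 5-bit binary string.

Append 5 zeros: 100011000000. Divide by 110101 (XOR where the leading bit is 1):
  pos 0: 100011 XOR 110101 = 010110
  pos 1: 101100 XOR 110101 = 011001
  pos 2: 110010 XOR 110101 = 000111
  pos 5: 111000 XOR 110101 = 001101
Remainder (last 5 bits) = 11010. This is the CRC / FCS.

11010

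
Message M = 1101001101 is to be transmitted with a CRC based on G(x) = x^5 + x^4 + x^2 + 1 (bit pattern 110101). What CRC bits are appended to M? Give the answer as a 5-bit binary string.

10001

Append 5 zeros: 110100110100000. Divide by 110101 (XOR where the leading bit is 1):
  pos 0: 110100 XOR 110101 = 000001
  pos 5: 111010 XOR 110101 = 001111
  pos 7: 111100 XOR 110101 = 001001
  pos 9: 100100 XOR 110101 = 010001
Remainder (last 5 bits) = 10001. This is the CRC / FCS.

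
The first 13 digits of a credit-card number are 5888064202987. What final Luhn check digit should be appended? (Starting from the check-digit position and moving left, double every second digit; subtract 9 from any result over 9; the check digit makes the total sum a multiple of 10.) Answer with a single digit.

6

Partial digits right→left: 7 8 9 2 0 2 4 6 0 8 8 8 5
Double every second digit counting from the check-digit position (so the 1st, 3rd, 5th, ... of the partial from the right).
  doubled (with −9 where >9): 5 9 0 8 0 7 1 → sum 30
  kept as-is: 8 2 2 6 8 8 → sum 34
Total = 30 + 34 = 64.
Check digit = (10 − (64 mod 10)) mod 10 = 6.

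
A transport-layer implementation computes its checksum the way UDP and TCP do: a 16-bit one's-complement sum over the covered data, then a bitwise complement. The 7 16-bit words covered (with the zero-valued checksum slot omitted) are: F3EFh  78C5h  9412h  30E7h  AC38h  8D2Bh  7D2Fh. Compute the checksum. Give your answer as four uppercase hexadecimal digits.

One's-complement addition (fold any carry out of bit 15 back into bit 0):
  0xF3EF + 0x78C5 = 0x16CB4 → wrap carry → 0x6CB5
  0x6CB5 + 0x9412 = 0x100C7 → wrap carry → 0x00C8
  0x00C8 + 0x30E7 = 0x031AF
  0x31AF + 0xAC38 = 0x0DDE7
  0xDDE7 + 0x8D2B = 0x16B12 → wrap carry → 0x6B13
  0x6B13 + 0x7D2F = 0x0E842
One's-complement sum = 0xE842.
Checksum = ~0xE842 & 0xFFFF = 0x17BD.

17BD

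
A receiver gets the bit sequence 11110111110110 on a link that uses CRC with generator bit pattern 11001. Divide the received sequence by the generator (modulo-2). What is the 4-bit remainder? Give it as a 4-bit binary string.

0000

Modulo-2 division of 11110111110110 by 11001:
  pos 0: 11110 XOR 11001 = 00111
  pos 2: 11111 XOR 11001 = 00110
  pos 4: 11011 XOR 11001 = 00010
  pos 7: 10101 XOR 11001 = 01100
  pos 8: 11001 XOR 11001 = 00000
Remainder = 0000 (zero — the frame passes the CRC check).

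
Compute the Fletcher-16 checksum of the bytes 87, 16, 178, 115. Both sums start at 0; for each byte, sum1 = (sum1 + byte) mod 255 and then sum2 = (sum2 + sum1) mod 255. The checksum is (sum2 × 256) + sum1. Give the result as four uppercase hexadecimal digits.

Running sums (mod 255):
  after byte 0 (87): sum1=87, sum2=87
  after byte 1 (16): sum1=103, sum2=190
  after byte 2 (178): sum1=26, sum2=216
  after byte 3 (115): sum1=141, sum2=102
Checksum = sum2·256 + sum1 = 102·256 + 141 = 26253 = 0x668D.

668D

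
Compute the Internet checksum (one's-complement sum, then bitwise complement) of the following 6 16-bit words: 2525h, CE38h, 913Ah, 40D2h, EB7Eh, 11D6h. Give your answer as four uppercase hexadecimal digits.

One's-complement addition (fold any carry out of bit 15 back into bit 0):
  0x2525 + 0xCE38 = 0x0F35D
  0xF35D + 0x913A = 0x18497 → wrap carry → 0x8498
  0x8498 + 0x40D2 = 0x0C56A
  0xC56A + 0xEB7E = 0x1B0E8 → wrap carry → 0xB0E9
  0xB0E9 + 0x11D6 = 0x0C2BF
One's-complement sum = 0xC2BF.
Checksum = ~0xC2BF & 0xFFFF = 0x3D40.

3D40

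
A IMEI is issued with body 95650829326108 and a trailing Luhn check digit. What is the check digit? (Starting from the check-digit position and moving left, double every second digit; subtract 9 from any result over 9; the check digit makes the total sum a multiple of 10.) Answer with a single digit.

3

Partial digits right→left: 8 0 1 6 2 3 9 2 8 0 5 6 5 9
Double every second digit counting from the check-digit position (so the 1st, 3rd, 5th, ... of the partial from the right).
  doubled (with −9 where >9): 7 2 4 9 7 1 1 → sum 31
  kept as-is: 0 6 3 2 0 6 9 → sum 26
Total = 31 + 26 = 57.
Check digit = (10 − (57 mod 10)) mod 10 = 3.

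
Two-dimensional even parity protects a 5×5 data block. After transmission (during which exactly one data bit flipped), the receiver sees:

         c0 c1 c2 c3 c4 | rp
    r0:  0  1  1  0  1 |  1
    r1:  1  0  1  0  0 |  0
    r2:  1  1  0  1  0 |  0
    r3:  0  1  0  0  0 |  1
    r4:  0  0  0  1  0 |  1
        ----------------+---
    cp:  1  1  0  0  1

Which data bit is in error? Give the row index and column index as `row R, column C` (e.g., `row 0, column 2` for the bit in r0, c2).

row 2, column 0

Recompute each row's even parity and compare to rp:
  r0: data parity 1, sent rp 1 → ok
  r1: data parity 0, sent rp 0 → ok
  r2: data parity 1, sent rp 0 → mismatch
  r3: data parity 1, sent rp 1 → ok
  r4: data parity 1, sent rp 1 → ok
Recompute each column's even parity and compare to cp:
  c0: data parity 0, sent cp 1 → mismatch
  c1: data parity 1, sent cp 1 → ok
  c2: data parity 0, sent cp 0 → ok
  c3: data parity 0, sent cp 0 → ok
  c4: data parity 1, sent cp 1 → ok
Exactly one row (r2) and one column (c0) fail → the flipped bit is at their intersection.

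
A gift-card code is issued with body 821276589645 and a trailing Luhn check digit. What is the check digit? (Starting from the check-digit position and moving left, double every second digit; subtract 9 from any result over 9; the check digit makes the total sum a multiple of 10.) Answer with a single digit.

Partial digits right→left: 5 4 6 9 8 5 6 7 2 1 2 8
Double every second digit counting from the check-digit position (so the 1st, 3rd, 5th, ... of the partial from the right).
  doubled (with −9 where >9): 1 3 7 3 4 4 → sum 22
  kept as-is: 4 9 5 7 1 8 → sum 34
Total = 22 + 34 = 56.
Check digit = (10 − (56 mod 10)) mod 10 = 4.

4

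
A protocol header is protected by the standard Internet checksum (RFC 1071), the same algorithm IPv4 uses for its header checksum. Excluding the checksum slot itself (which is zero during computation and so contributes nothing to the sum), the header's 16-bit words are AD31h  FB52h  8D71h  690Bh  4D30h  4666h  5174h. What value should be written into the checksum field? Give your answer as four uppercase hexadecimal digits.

7BF3

One's-complement addition (fold any carry out of bit 15 back into bit 0):
  0xAD31 + 0xFB52 = 0x1A883 → wrap carry → 0xA884
  0xA884 + 0x8D71 = 0x135F5 → wrap carry → 0x35F6
  0x35F6 + 0x690B = 0x09F01
  0x9F01 + 0x4D30 = 0x0EC31
  0xEC31 + 0x4666 = 0x13297 → wrap carry → 0x3298
  0x3298 + 0x5174 = 0x0840C
One's-complement sum = 0x840C.
Checksum = ~0x840C & 0xFFFF = 0x7BF3.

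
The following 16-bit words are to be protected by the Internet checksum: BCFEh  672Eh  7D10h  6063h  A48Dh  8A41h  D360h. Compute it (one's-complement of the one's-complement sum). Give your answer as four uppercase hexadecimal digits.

One's-complement addition (fold any carry out of bit 15 back into bit 0):
  0xBCFE + 0x672E = 0x1242C → wrap carry → 0x242D
  0x242D + 0x7D10 = 0x0A13D
  0xA13D + 0x6063 = 0x101A0 → wrap carry → 0x01A1
  0x01A1 + 0xA48D = 0x0A62E
  0xA62E + 0x8A41 = 0x1306F → wrap carry → 0x3070
  0x3070 + 0xD360 = 0x103D0 → wrap carry → 0x03D1
One's-complement sum = 0x03D1.
Checksum = ~0x03D1 & 0xFFFF = 0xFC2E.

FC2E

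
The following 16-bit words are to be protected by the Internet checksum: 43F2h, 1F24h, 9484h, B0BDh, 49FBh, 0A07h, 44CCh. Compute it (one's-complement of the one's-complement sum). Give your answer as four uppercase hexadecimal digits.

One's-complement addition (fold any carry out of bit 15 back into bit 0):
  0x43F2 + 0x1F24 = 0x06316
  0x6316 + 0x9484 = 0x0F79A
  0xF79A + 0xB0BD = 0x1A857 → wrap carry → 0xA858
  0xA858 + 0x49FB = 0x0F253
  0xF253 + 0x0A07 = 0x0FC5A
  0xFC5A + 0x44CC = 0x14126 → wrap carry → 0x4127
One's-complement sum = 0x4127.
Checksum = ~0x4127 & 0xFFFF = 0xBED8.

BED8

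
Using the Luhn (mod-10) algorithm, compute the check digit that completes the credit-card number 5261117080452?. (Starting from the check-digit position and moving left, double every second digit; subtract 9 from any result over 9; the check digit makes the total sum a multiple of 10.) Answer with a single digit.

1

Partial digits right→left: 2 5 4 0 8 0 7 1 1 1 6 2 5
Double every second digit counting from the check-digit position (so the 1st, 3rd, 5th, ... of the partial from the right).
  doubled (with −9 where >9): 4 8 7 5 2 3 1 → sum 30
  kept as-is: 5 0 0 1 1 2 → sum 9
Total = 30 + 9 = 39.
Check digit = (10 − (39 mod 10)) mod 10 = 1.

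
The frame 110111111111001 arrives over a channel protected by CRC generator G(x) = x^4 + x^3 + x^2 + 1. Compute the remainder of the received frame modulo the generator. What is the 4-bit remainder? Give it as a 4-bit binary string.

0000

Modulo-2 division of 110111111111001 by 11101:
  pos 0: 11011 XOR 11101 = 00110
  pos 2: 11011 XOR 11101 = 00110
  pos 4: 11011 XOR 11101 = 00110
  pos 6: 11011 XOR 11101 = 00110
  pos 8: 11010 XOR 11101 = 00111
  pos 10: 11101 XOR 11101 = 00000
Remainder = 0000 (zero — the frame passes the CRC check).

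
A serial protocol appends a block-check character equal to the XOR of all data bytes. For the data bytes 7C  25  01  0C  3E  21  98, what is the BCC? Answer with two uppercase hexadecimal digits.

XOR the bytes together:
  start with 0x7C
  0x7C ⊕ 0x25 = 0x59
  0x59 ⊕ 0x01 = 0x58
  0x58 ⊕ 0x0C = 0x54
  0x54 ⊕ 0x3E = 0x6A
  0x6A ⊕ 0x21 = 0x4B
  0x4B ⊕ 0x98 = 0xD3

D3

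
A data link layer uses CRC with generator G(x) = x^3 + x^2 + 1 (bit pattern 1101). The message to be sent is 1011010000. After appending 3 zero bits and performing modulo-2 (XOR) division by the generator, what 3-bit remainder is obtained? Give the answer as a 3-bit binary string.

Append 3 zeros: 1011010000000. Divide by 1101 (XOR where the leading bit is 1):
  pos 0: 1011 XOR 1101 = 0110
  pos 1: 1100 XOR 1101 = 0001
  pos 4: 1100 XOR 1101 = 0001
  pos 7: 1000 XOR 1101 = 0101
  pos 8: 1010 XOR 1101 = 0111
  pos 9: 1110 XOR 1101 = 0011
Remainder (last 3 bits) = 011. This is the CRC / FCS.

011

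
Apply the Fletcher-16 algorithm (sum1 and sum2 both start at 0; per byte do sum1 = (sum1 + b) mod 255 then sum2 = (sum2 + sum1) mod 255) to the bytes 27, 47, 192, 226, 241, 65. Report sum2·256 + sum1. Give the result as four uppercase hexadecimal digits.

5F21

Running sums (mod 255):
  after byte 0 (27): sum1=27, sum2=27
  after byte 1 (47): sum1=74, sum2=101
  after byte 2 (192): sum1=11, sum2=112
  after byte 3 (226): sum1=237, sum2=94
  after byte 4 (241): sum1=223, sum2=62
  after byte 5 (65): sum1=33, sum2=95
Checksum = sum2·256 + sum1 = 95·256 + 33 = 24353 = 0x5F21.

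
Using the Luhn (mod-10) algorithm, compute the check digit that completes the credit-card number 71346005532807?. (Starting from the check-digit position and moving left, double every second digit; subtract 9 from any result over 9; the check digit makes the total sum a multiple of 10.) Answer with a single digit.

8

Partial digits right→left: 7 0 8 2 3 5 5 0 0 6 4 3 1 7
Double every second digit counting from the check-digit position (so the 1st, 3rd, 5th, ... of the partial from the right).
  doubled (with −9 where >9): 5 7 6 1 0 8 2 → sum 29
  kept as-is: 0 2 5 0 6 3 7 → sum 23
Total = 29 + 23 = 52.
Check digit = (10 − (52 mod 10)) mod 10 = 8.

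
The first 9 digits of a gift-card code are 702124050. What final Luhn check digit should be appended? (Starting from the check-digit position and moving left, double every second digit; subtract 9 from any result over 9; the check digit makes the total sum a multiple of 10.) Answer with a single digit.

7

Partial digits right→left: 0 5 0 4 2 1 2 0 7
Double every second digit counting from the check-digit position (so the 1st, 3rd, 5th, ... of the partial from the right).
  doubled (with −9 where >9): 0 0 4 4 5 → sum 13
  kept as-is: 5 4 1 0 → sum 10
Total = 13 + 10 = 23.
Check digit = (10 − (23 mod 10)) mod 10 = 7.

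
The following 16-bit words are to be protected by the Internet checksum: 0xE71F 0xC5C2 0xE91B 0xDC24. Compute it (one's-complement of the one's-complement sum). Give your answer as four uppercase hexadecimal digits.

8DDC

One's-complement addition (fold any carry out of bit 15 back into bit 0):
  0xE71F + 0xC5C2 = 0x1ACE1 → wrap carry → 0xACE2
  0xACE2 + 0xE91B = 0x195FD → wrap carry → 0x95FE
  0x95FE + 0xDC24 = 0x17222 → wrap carry → 0x7223
One's-complement sum = 0x7223.
Checksum = ~0x7223 & 0xFFFF = 0x8DDC.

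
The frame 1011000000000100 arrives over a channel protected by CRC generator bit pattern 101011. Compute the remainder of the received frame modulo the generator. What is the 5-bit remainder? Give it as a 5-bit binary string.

00000

Modulo-2 division of 1011000000000100 by 101011:
  pos 0: 101100 XOR 101011 = 000111
  pos 3: 111000 XOR 101011 = 010011
  pos 4: 100110 XOR 101011 = 001101
  pos 6: 110100 XOR 101011 = 011111
  pos 7: 111110 XOR 101011 = 010101
  pos 8: 101011 XOR 101011 = 000000
Remainder = 00000 (zero — the frame passes the CRC check).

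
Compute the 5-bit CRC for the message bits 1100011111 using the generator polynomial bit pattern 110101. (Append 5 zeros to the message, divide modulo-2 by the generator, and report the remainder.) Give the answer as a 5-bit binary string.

11001

Append 5 zeros: 110001111100000. Divide by 110101 (XOR where the leading bit is 1):
  pos 0: 110001 XOR 110101 = 000100
  pos 3: 100111 XOR 110101 = 010010
  pos 4: 100101 XOR 110101 = 010000
  pos 5: 100000 XOR 110101 = 010101
  pos 6: 101010 XOR 110101 = 011111
  pos 7: 111110 XOR 110101 = 001011
  pos 9: 101100 XOR 110101 = 011001
Remainder (last 5 bits) = 11001. This is the CRC / FCS.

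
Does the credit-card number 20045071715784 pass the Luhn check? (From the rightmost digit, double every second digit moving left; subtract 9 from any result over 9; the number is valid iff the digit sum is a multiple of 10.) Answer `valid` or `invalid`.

From the right, keep odd positions and double even positions (subtract 9 from any doubled value over 9):
  doubled (positions 2,4,...): 7 1 5 5 1 0 4 → sum 23
  kept (positions 1,3,...): 4 7 1 1 0 4 0 → sum 17
Total = 40.
40 mod 10 = 0, so the number is valid.

valid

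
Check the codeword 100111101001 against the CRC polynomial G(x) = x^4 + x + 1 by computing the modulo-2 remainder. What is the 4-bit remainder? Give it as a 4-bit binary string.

0011

Modulo-2 division of 100111101001 by 10011:
  pos 0: 10011 XOR 10011 = 00000
  pos 5: 11010 XOR 10011 = 01001
  pos 6: 10010 XOR 10011 = 00001
Remainder = 0011 (nonzero — an error is detected).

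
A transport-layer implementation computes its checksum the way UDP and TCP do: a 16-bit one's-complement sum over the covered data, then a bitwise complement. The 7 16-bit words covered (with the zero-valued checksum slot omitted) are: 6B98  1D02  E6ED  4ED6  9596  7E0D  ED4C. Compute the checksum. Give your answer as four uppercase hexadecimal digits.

One's-complement addition (fold any carry out of bit 15 back into bit 0):
  0x6B98 + 0x1D02 = 0x0889A
  0x889A + 0xE6ED = 0x16F87 → wrap carry → 0x6F88
  0x6F88 + 0x4ED6 = 0x0BE5E
  0xBE5E + 0x9596 = 0x153F4 → wrap carry → 0x53F5
  0x53F5 + 0x7E0D = 0x0D202
  0xD202 + 0xED4C = 0x1BF4E → wrap carry → 0xBF4F
One's-complement sum = 0xBF4F.
Checksum = ~0xBF4F & 0xFFFF = 0x40B0.

40B0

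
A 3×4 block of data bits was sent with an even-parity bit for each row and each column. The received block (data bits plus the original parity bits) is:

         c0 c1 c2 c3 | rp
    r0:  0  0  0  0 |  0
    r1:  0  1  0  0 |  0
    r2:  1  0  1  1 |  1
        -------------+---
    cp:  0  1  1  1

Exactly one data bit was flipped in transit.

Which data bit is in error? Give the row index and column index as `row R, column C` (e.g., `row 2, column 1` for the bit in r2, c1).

row 1, column 0

Recompute each row's even parity and compare to rp:
  r0: data parity 0, sent rp 0 → ok
  r1: data parity 1, sent rp 0 → mismatch
  r2: data parity 1, sent rp 1 → ok
Recompute each column's even parity and compare to cp:
  c0: data parity 1, sent cp 0 → mismatch
  c1: data parity 1, sent cp 1 → ok
  c2: data parity 1, sent cp 1 → ok
  c3: data parity 1, sent cp 1 → ok
Exactly one row (r1) and one column (c0) fail → the flipped bit is at their intersection.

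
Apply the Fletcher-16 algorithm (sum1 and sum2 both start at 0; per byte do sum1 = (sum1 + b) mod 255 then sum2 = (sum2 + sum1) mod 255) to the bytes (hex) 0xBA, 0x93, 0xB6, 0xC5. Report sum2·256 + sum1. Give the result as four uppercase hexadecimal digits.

Running sums (mod 255):
  after byte 0 (0xBA): sum1=186, sum2=186
  after byte 1 (0x93): sum1=78, sum2=9
  after byte 2 (0xB6): sum1=5, sum2=14
  after byte 3 (0xC5): sum1=202, sum2=216
Checksum = sum2·256 + sum1 = 216·256 + 202 = 55498 = 0xD8CA.

D8CA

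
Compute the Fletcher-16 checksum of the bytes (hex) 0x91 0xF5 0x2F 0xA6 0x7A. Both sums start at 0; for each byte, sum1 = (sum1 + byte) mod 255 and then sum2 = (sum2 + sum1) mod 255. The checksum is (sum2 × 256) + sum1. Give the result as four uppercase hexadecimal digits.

Running sums (mod 255):
  after byte 0 (0x91): sum1=145, sum2=145
  after byte 1 (0xF5): sum1=135, sum2=25
  after byte 2 (0x2F): sum1=182, sum2=207
  after byte 3 (0xA6): sum1=93, sum2=45
  after byte 4 (0x7A): sum1=215, sum2=5
Checksum = sum2·256 + sum1 = 5·256 + 215 = 1495 = 0x05D7.

05D7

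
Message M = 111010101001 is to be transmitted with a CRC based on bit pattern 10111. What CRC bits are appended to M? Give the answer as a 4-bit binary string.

1101

Append 4 zeros: 1110101010010000. Divide by 10111 (XOR where the leading bit is 1):
  pos 0: 11101 XOR 10111 = 01010
  pos 1: 10100 XOR 10111 = 00011
  pos 4: 11101 XOR 10111 = 01010
  pos 5: 10100 XOR 10111 = 00011
  pos 8: 11010 XOR 10111 = 01101
  pos 9: 11010 XOR 10111 = 01101
  pos 10: 11010 XOR 10111 = 01101
  pos 11: 11010 XOR 10111 = 01101
Remainder (last 4 bits) = 1101. This is the CRC / FCS.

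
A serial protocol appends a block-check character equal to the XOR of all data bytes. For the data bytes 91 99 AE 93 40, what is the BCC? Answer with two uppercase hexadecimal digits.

75

XOR the bytes together:
  start with 0x91
  0x91 ⊕ 0x99 = 0x08
  0x08 ⊕ 0xAE = 0xA6
  0xA6 ⊕ 0x93 = 0x35
  0x35 ⊕ 0x40 = 0x75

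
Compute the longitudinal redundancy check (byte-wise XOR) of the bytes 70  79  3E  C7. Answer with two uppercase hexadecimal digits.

XOR the bytes together:
  start with 0x70
  0x70 ⊕ 0x79 = 0x09
  0x09 ⊕ 0x3E = 0x37
  0x37 ⊕ 0xC7 = 0xF0

F0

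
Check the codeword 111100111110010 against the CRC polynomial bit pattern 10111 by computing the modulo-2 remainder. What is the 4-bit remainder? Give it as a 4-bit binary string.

Modulo-2 division of 111100111110010 by 10111:
  pos 0: 11110 XOR 10111 = 01001
  pos 1: 10010 XOR 10111 = 00101
  pos 3: 10111 XOR 10111 = 00000
  pos 8: 11100 XOR 10111 = 01011
  pos 9: 10111 XOR 10111 = 00000
Remainder = 0000 (zero — the frame passes the CRC check).

0000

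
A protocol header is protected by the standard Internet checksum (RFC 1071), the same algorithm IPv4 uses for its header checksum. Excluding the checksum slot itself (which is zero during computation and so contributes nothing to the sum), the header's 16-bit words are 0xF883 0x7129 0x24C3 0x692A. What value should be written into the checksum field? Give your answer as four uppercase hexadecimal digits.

0865

One's-complement addition (fold any carry out of bit 15 back into bit 0):
  0xF883 + 0x7129 = 0x169AC → wrap carry → 0x69AD
  0x69AD + 0x24C3 = 0x08E70
  0x8E70 + 0x692A = 0x0F79A
One's-complement sum = 0xF79A.
Checksum = ~0xF79A & 0xFFFF = 0x0865.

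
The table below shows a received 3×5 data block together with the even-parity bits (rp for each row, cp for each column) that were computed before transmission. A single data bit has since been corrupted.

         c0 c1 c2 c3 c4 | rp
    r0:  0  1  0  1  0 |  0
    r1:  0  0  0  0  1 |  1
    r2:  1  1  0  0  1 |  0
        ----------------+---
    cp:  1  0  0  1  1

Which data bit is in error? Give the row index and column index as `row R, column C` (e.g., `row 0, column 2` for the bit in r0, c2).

Recompute each row's even parity and compare to rp:
  r0: data parity 0, sent rp 0 → ok
  r1: data parity 1, sent rp 1 → ok
  r2: data parity 1, sent rp 0 → mismatch
Recompute each column's even parity and compare to cp:
  c0: data parity 1, sent cp 1 → ok
  c1: data parity 0, sent cp 0 → ok
  c2: data parity 0, sent cp 0 → ok
  c3: data parity 1, sent cp 1 → ok
  c4: data parity 0, sent cp 1 → mismatch
Exactly one row (r2) and one column (c4) fail → the flipped bit is at their intersection.

row 2, column 4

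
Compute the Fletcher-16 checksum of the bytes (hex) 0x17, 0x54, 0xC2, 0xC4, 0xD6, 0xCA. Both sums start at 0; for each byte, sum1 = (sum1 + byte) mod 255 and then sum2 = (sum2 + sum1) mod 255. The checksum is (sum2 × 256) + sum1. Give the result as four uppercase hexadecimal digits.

0294

Running sums (mod 255):
  after byte 0 (0x17): sum1=23, sum2=23
  after byte 1 (0x54): sum1=107, sum2=130
  after byte 2 (0xC2): sum1=46, sum2=176
  after byte 3 (0xC4): sum1=242, sum2=163
  after byte 4 (0xD6): sum1=201, sum2=109
  after byte 5 (0xCA): sum1=148, sum2=2
Checksum = sum2·256 + sum1 = 2·256 + 148 = 660 = 0x0294.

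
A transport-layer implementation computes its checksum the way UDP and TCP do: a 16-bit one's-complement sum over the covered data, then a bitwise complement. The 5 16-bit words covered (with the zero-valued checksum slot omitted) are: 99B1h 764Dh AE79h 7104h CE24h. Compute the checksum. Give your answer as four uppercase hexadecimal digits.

One's-complement addition (fold any carry out of bit 15 back into bit 0):
  0x99B1 + 0x764D = 0x10FFE → wrap carry → 0x0FFF
  0x0FFF + 0xAE79 = 0x0BE78
  0xBE78 + 0x7104 = 0x12F7C → wrap carry → 0x2F7D
  0x2F7D + 0xCE24 = 0x0FDA1
One's-complement sum = 0xFDA1.
Checksum = ~0xFDA1 & 0xFFFF = 0x025E.

025E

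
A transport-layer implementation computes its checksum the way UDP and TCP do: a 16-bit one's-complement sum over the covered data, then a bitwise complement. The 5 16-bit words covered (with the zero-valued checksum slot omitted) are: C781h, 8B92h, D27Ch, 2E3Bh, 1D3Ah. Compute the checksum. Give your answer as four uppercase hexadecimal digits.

8EF9

One's-complement addition (fold any carry out of bit 15 back into bit 0):
  0xC781 + 0x8B92 = 0x15313 → wrap carry → 0x5314
  0x5314 + 0xD27C = 0x12590 → wrap carry → 0x2591
  0x2591 + 0x2E3B = 0x053CC
  0x53CC + 0x1D3A = 0x07106
One's-complement sum = 0x7106.
Checksum = ~0x7106 & 0xFFFF = 0x8EF9.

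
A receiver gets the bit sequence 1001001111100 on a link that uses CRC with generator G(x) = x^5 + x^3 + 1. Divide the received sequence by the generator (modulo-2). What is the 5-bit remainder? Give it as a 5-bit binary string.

Modulo-2 division of 1001001111100 by 101001:
  pos 0: 100100 XOR 101001 = 001101
  pos 2: 110111 XOR 101001 = 011110
  pos 3: 111101 XOR 101001 = 010100
  pos 4: 101001 XOR 101001 = 000000
Remainder = 00100 (nonzero — an error is detected).

00100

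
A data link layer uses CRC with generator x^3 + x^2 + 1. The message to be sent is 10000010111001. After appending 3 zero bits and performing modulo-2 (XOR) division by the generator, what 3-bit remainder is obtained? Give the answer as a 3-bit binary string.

Append 3 zeros: 10000010111001000. Divide by 1101 (XOR where the leading bit is 1):
  pos 0: 1000 XOR 1101 = 0101
  pos 1: 1010 XOR 1101 = 0111
  pos 2: 1110 XOR 1101 = 0011
  pos 4: 1110 XOR 1101 = 0011
  pos 6: 1111 XOR 1101 = 0010
  pos 8: 1010 XOR 1101 = 0111
  pos 9: 1110 XOR 1101 = 0011
  pos 11: 1110 XOR 1101 = 0011
  pos 13: 1100 XOR 1101 = 0001
Remainder (last 3 bits) = 001. This is the CRC / FCS.

001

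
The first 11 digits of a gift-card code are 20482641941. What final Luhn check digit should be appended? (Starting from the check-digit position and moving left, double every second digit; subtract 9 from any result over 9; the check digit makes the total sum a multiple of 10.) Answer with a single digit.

Partial digits right→left: 1 4 9 1 4 6 2 8 4 0 2
Double every second digit counting from the check-digit position (so the 1st, 3rd, 5th, ... of the partial from the right).
  doubled (with −9 where >9): 2 9 8 4 8 4 → sum 35
  kept as-is: 4 1 6 8 0 → sum 19
Total = 35 + 19 = 54.
Check digit = (10 − (54 mod 10)) mod 10 = 6.

6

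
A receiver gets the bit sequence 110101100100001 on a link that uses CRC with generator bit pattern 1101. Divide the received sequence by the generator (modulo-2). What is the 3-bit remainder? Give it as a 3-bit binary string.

100

Modulo-2 division of 110101100100001 by 1101:
  pos 0: 1101 XOR 1101 = 0000
  pos 5: 1100 XOR 1101 = 0001
  pos 8: 1100 XOR 1101 = 0001
  pos 11: 1001 XOR 1101 = 0100
Remainder = 100 (nonzero — an error is detected).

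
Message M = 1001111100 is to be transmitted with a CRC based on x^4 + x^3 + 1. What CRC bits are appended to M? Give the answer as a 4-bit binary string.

Append 4 zeros: 10011111000000. Divide by 11001 (XOR where the leading bit is 1):
  pos 0: 10011 XOR 11001 = 01010
  pos 1: 10101 XOR 11001 = 01100
  pos 2: 11001 XOR 11001 = 00000
  pos 7: 10000 XOR 11001 = 01001
  pos 8: 10010 XOR 11001 = 01011
  pos 9: 10110 XOR 11001 = 01111
Remainder (last 4 bits) = 1111. This is the CRC / FCS.

1111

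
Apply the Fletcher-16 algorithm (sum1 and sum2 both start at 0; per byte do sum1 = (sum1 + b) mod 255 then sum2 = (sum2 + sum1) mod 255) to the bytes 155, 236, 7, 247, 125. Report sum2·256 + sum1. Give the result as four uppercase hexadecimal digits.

Running sums (mod 255):
  after byte 0 (155): sum1=155, sum2=155
  after byte 1 (236): sum1=136, sum2=36
  after byte 2 (7): sum1=143, sum2=179
  after byte 3 (247): sum1=135, sum2=59
  after byte 4 (125): sum1=5, sum2=64
Checksum = sum2·256 + sum1 = 64·256 + 5 = 16389 = 0x4005.

4005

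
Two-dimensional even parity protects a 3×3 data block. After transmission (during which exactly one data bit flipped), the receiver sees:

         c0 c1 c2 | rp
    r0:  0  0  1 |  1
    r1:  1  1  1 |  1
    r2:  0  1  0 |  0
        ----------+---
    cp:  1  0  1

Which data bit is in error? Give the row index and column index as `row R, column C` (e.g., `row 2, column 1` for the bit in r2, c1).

row 2, column 2

Recompute each row's even parity and compare to rp:
  r0: data parity 1, sent rp 1 → ok
  r1: data parity 1, sent rp 1 → ok
  r2: data parity 1, sent rp 0 → mismatch
Recompute each column's even parity and compare to cp:
  c0: data parity 1, sent cp 1 → ok
  c1: data parity 0, sent cp 0 → ok
  c2: data parity 0, sent cp 1 → mismatch
Exactly one row (r2) and one column (c2) fail → the flipped bit is at their intersection.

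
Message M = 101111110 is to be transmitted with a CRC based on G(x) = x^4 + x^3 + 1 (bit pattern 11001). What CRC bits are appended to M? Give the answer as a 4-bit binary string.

0001

Append 4 zeros: 1011111100000. Divide by 11001 (XOR where the leading bit is 1):
  pos 0: 10111 XOR 11001 = 01110
  pos 1: 11101 XOR 11001 = 00100
  pos 3: 10011 XOR 11001 = 01010
  pos 4: 10100 XOR 11001 = 01101
  pos 5: 11010 XOR 11001 = 00011
  pos 8: 11000 XOR 11001 = 00001
Remainder (last 4 bits) = 0001. This is the CRC / FCS.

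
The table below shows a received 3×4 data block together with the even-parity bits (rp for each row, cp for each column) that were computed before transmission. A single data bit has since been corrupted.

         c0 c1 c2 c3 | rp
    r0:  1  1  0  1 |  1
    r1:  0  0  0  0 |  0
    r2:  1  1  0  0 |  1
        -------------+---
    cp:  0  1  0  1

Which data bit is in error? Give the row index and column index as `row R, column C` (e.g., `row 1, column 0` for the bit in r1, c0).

Recompute each row's even parity and compare to rp:
  r0: data parity 1, sent rp 1 → ok
  r1: data parity 0, sent rp 0 → ok
  r2: data parity 0, sent rp 1 → mismatch
Recompute each column's even parity and compare to cp:
  c0: data parity 0, sent cp 0 → ok
  c1: data parity 0, sent cp 1 → mismatch
  c2: data parity 0, sent cp 0 → ok
  c3: data parity 1, sent cp 1 → ok
Exactly one row (r2) and one column (c1) fail → the flipped bit is at their intersection.

row 2, column 1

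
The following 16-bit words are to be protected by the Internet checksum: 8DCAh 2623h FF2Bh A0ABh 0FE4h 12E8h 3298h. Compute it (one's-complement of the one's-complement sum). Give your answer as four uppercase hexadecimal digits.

56D6

One's-complement addition (fold any carry out of bit 15 back into bit 0):
  0x8DCA + 0x2623 = 0x0B3ED
  0xB3ED + 0xFF2B = 0x1B318 → wrap carry → 0xB319
  0xB319 + 0xA0AB = 0x153C4 → wrap carry → 0x53C5
  0x53C5 + 0x0FE4 = 0x063A9
  0x63A9 + 0x12E8 = 0x07691
  0x7691 + 0x3298 = 0x0A929
One's-complement sum = 0xA929.
Checksum = ~0xA929 & 0xFFFF = 0x56D6.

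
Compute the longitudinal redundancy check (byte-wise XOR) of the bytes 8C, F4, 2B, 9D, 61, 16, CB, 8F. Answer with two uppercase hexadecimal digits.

XOR the bytes together:
  start with 0x8C
  0x8C ⊕ 0xF4 = 0x78
  0x78 ⊕ 0x2B = 0x53
  0x53 ⊕ 0x9D = 0xCE
  0xCE ⊕ 0x61 = 0xAF
  0xAF ⊕ 0x16 = 0xB9
  0xB9 ⊕ 0xCB = 0x72
  0x72 ⊕ 0x8F = 0xFD

FD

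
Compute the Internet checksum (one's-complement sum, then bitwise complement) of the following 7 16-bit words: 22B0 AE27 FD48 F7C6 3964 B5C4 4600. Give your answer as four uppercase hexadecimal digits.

One's-complement addition (fold any carry out of bit 15 back into bit 0):
  0x22B0 + 0xAE27 = 0x0D0D7
  0xD0D7 + 0xFD48 = 0x1CE1F → wrap carry → 0xCE20
  0xCE20 + 0xF7C6 = 0x1C5E6 → wrap carry → 0xC5E7
  0xC5E7 + 0x3964 = 0x0FF4B
  0xFF4B + 0xB5C4 = 0x1B50F → wrap carry → 0xB510
  0xB510 + 0x4600 = 0x0FB10
One's-complement sum = 0xFB10.
Checksum = ~0xFB10 & 0xFFFF = 0x04EF.

04EF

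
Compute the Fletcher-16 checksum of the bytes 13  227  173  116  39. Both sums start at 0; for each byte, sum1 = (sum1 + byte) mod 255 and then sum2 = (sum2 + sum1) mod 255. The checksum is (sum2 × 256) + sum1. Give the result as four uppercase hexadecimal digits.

Running sums (mod 255):
  after byte 0 (13): sum1=13, sum2=13
  after byte 1 (227): sum1=240, sum2=253
  after byte 2 (173): sum1=158, sum2=156
  after byte 3 (116): sum1=19, sum2=175
  after byte 4 (39): sum1=58, sum2=233
Checksum = sum2·256 + sum1 = 233·256 + 58 = 59706 = 0xE93A.

E93A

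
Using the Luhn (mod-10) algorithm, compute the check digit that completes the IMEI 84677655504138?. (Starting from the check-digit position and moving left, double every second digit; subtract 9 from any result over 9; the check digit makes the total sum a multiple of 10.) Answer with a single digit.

Partial digits right→left: 8 3 1 4 0 5 5 5 6 7 7 6 4 8
Double every second digit counting from the check-digit position (so the 1st, 3rd, 5th, ... of the partial from the right).
  doubled (with −9 where >9): 7 2 0 1 3 5 8 → sum 26
  kept as-is: 3 4 5 5 7 6 8 → sum 38
Total = 26 + 38 = 64.
Check digit = (10 − (64 mod 10)) mod 10 = 6.

6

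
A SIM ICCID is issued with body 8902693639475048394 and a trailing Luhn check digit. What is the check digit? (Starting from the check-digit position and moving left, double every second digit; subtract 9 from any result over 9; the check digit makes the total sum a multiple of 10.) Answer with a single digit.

8

Partial digits right→left: 4 9 3 8 4 0 5 7 4 9 3 6 3 9 6 2 0 9 8
Double every second digit counting from the check-digit position (so the 1st, 3rd, 5th, ... of the partial from the right).
  doubled (with −9 where >9): 8 6 8 1 8 6 6 3 0 7 → sum 53
  kept as-is: 9 8 0 7 9 6 9 2 9 → sum 59
Total = 53 + 59 = 112.
Check digit = (10 − (112 mod 10)) mod 10 = 8.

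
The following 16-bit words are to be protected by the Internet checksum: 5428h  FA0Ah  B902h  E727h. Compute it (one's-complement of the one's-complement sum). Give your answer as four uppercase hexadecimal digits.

11A2

One's-complement addition (fold any carry out of bit 15 back into bit 0):
  0x5428 + 0xFA0A = 0x14E32 → wrap carry → 0x4E33
  0x4E33 + 0xB902 = 0x10735 → wrap carry → 0x0736
  0x0736 + 0xE727 = 0x0EE5D
One's-complement sum = 0xEE5D.
Checksum = ~0xEE5D & 0xFFFF = 0x11A2.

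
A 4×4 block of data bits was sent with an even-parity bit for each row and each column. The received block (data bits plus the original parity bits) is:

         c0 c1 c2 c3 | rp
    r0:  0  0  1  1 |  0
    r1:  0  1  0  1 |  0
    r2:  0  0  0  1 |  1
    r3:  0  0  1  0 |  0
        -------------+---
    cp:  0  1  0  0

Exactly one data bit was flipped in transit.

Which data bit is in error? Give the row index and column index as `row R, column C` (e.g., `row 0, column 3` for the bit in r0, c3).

Recompute each row's even parity and compare to rp:
  r0: data parity 0, sent rp 0 → ok
  r1: data parity 0, sent rp 0 → ok
  r2: data parity 1, sent rp 1 → ok
  r3: data parity 1, sent rp 0 → mismatch
Recompute each column's even parity and compare to cp:
  c0: data parity 0, sent cp 0 → ok
  c1: data parity 1, sent cp 1 → ok
  c2: data parity 0, sent cp 0 → ok
  c3: data parity 1, sent cp 0 → mismatch
Exactly one row (r3) and one column (c3) fail → the flipped bit is at their intersection.

row 3, column 3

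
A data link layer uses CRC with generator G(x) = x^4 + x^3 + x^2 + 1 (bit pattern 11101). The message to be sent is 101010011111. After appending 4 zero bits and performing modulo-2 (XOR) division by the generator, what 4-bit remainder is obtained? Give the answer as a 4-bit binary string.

0110

Append 4 zeros: 1010100111110000. Divide by 11101 (XOR where the leading bit is 1):
  pos 0: 10101 XOR 11101 = 01000
  pos 1: 10000 XOR 11101 = 01101
  pos 2: 11010 XOR 11101 = 00111
  pos 4: 11111 XOR 11101 = 00010
  pos 7: 10111 XOR 11101 = 01010
  pos 8: 10100 XOR 11101 = 01001
  pos 9: 10010 XOR 11101 = 01111
  pos 10: 11110 XOR 11101 = 00011
Remainder (last 4 bits) = 0110. This is the CRC / FCS.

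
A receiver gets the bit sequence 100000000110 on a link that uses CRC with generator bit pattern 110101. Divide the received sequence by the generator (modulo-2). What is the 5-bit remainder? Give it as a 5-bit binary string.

01000

Modulo-2 division of 100000000110 by 110101:
  pos 0: 100000 XOR 110101 = 010101
  pos 1: 101010 XOR 110101 = 011111
  pos 2: 111110 XOR 110101 = 001011
  pos 4: 101101 XOR 110101 = 011000
  pos 5: 110001 XOR 110101 = 000100
Remainder = 01000 (nonzero — an error is detected).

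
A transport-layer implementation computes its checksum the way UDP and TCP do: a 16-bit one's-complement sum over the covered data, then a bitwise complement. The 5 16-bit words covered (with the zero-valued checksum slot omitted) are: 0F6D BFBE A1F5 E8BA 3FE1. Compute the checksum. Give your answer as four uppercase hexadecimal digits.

6642

One's-complement addition (fold any carry out of bit 15 back into bit 0):
  0x0F6D + 0xBFBE = 0x0CF2B
  0xCF2B + 0xA1F5 = 0x17120 → wrap carry → 0x7121
  0x7121 + 0xE8BA = 0x159DB → wrap carry → 0x59DC
  0x59DC + 0x3FE1 = 0x099BD
One's-complement sum = 0x99BD.
Checksum = ~0x99BD & 0xFFFF = 0x6642.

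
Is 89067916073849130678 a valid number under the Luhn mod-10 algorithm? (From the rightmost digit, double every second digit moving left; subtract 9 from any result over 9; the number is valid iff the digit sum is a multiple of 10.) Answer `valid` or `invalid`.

invalid

From the right, keep odd positions and double even positions (subtract 9 from any doubled value over 9):
  doubled (positions 2,4,...): 5 0 2 8 6 0 2 5 0 7 → sum 35
  kept (positions 1,3,...): 8 6 3 9 8 7 6 9 6 9 → sum 71
Total = 106.
106 mod 10 = 6, so the number is invalid.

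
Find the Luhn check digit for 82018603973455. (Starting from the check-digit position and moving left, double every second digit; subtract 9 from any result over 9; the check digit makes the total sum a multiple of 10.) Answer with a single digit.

8

Partial digits right→left: 5 5 4 3 7 9 3 0 6 8 1 0 2 8
Double every second digit counting from the check-digit position (so the 1st, 3rd, 5th, ... of the partial from the right).
  doubled (with −9 where >9): 1 8 5 6 3 2 4 → sum 29
  kept as-is: 5 3 9 0 8 0 8 → sum 33
Total = 29 + 33 = 62.
Check digit = (10 − (62 mod 10)) mod 10 = 8.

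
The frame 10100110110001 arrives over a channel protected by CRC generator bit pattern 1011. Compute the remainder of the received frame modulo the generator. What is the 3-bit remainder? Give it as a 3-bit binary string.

Modulo-2 division of 10100110110001 by 1011:
  pos 0: 1010 XOR 1011 = 0001
  pos 3: 1011 XOR 1011 = 0000
  pos 8: 1100 XOR 1011 = 0111
  pos 9: 1110 XOR 1011 = 0101
  pos 10: 1011 XOR 1011 = 0000
Remainder = 000 (zero — the frame passes the CRC check).

000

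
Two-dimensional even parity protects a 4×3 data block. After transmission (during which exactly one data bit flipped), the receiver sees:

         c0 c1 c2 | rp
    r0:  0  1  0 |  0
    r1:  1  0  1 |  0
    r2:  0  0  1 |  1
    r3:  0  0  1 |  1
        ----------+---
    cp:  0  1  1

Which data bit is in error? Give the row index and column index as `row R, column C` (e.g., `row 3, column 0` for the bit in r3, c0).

row 0, column 0

Recompute each row's even parity and compare to rp:
  r0: data parity 1, sent rp 0 → mismatch
  r1: data parity 0, sent rp 0 → ok
  r2: data parity 1, sent rp 1 → ok
  r3: data parity 1, sent rp 1 → ok
Recompute each column's even parity and compare to cp:
  c0: data parity 1, sent cp 0 → mismatch
  c1: data parity 1, sent cp 1 → ok
  c2: data parity 1, sent cp 1 → ok
Exactly one row (r0) and one column (c0) fail → the flipped bit is at their intersection.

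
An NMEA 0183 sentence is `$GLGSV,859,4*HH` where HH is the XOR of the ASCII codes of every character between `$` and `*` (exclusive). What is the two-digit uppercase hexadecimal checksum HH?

XOR the ASCII codes of the payload characters:
  'G' = 0x47 → acc = 0x47
  'L' = 0x4C → acc = 0x0B
  'G' = 0x47 → acc = 0x4C
  'S' = 0x53 → acc = 0x1F
  'V' = 0x56 → acc = 0x49
  ',' = 0x2C → acc = 0x65
  '8' = 0x38 → acc = 0x5D
  '5' = 0x35 → acc = 0x68
  '9' = 0x39 → acc = 0x51
  ',' = 0x2C → acc = 0x7D
  '4' = 0x34 → acc = 0x49
Checksum = 0x49.

49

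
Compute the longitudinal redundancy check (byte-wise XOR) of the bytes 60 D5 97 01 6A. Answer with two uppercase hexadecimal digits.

49

XOR the bytes together:
  start with 0x60
  0x60 ⊕ 0xD5 = 0xB5
  0xB5 ⊕ 0x97 = 0x22
  0x22 ⊕ 0x01 = 0x23
  0x23 ⊕ 0x6A = 0x49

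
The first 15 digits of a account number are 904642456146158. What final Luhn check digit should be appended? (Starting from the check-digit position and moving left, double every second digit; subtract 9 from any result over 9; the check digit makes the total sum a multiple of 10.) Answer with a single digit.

Partial digits right→left: 8 5 1 6 4 1 6 5 4 2 4 6 4 0 9
Double every second digit counting from the check-digit position (so the 1st, 3rd, 5th, ... of the partial from the right).
  doubled (with −9 where >9): 7 2 8 3 8 8 8 9 → sum 53
  kept as-is: 5 6 1 5 2 6 0 → sum 25
Total = 53 + 25 = 78.
Check digit = (10 − (78 mod 10)) mod 10 = 2.

2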